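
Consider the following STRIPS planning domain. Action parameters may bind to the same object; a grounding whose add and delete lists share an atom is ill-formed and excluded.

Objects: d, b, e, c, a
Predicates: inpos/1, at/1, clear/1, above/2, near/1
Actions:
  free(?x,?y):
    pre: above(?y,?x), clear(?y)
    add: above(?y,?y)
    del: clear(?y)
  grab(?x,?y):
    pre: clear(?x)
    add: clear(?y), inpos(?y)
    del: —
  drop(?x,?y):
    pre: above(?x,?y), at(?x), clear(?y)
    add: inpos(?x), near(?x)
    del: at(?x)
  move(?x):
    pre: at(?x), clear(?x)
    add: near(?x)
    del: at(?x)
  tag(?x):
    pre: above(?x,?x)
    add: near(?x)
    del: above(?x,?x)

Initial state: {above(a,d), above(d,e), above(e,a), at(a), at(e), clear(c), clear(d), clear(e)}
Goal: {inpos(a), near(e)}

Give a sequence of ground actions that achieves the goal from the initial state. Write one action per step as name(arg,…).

1. grab(d,a)  →  {above(a,d), above(d,e), above(e,a), at(a), at(e), clear(a), clear(c), clear(d), clear(e), inpos(a)}
2. drop(e,a)  →  {above(a,d), above(d,e), above(e,a), at(a), clear(a), clear(c), clear(d), clear(e), inpos(a), inpos(e), near(e)}

grab(d,a); drop(e,a)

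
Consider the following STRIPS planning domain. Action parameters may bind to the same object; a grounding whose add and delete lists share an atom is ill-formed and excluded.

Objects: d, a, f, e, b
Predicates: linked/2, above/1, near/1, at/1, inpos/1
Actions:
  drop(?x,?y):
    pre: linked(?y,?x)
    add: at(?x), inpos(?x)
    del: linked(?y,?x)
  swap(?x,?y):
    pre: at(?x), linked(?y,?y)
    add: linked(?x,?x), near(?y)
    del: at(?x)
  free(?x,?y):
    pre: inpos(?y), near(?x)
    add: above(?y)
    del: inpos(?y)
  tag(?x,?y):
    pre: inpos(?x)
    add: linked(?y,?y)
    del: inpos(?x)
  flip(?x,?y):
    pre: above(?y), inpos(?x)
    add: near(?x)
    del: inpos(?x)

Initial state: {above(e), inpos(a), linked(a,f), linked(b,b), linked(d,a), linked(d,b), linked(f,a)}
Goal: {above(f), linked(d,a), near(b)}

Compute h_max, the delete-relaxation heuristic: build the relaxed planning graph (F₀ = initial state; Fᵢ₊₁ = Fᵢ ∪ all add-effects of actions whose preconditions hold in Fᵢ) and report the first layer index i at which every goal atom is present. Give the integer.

2

F0 = init (7 atoms)
F1 = F0 ∪ {at(a), at(b), at(f), inpos(b), inpos(f), linked(a,a), linked(d,d), linked(e,e), linked(f,f), near(a)}  (17 atoms)
F2 = F1 ∪ {above(a), above(b), above(f), at(d), at(e), inpos(d), inpos(e), near(b), near(d), near(e), near(f)}  (28 atoms)
goal ⊆ F2  ⇒  h_max = 2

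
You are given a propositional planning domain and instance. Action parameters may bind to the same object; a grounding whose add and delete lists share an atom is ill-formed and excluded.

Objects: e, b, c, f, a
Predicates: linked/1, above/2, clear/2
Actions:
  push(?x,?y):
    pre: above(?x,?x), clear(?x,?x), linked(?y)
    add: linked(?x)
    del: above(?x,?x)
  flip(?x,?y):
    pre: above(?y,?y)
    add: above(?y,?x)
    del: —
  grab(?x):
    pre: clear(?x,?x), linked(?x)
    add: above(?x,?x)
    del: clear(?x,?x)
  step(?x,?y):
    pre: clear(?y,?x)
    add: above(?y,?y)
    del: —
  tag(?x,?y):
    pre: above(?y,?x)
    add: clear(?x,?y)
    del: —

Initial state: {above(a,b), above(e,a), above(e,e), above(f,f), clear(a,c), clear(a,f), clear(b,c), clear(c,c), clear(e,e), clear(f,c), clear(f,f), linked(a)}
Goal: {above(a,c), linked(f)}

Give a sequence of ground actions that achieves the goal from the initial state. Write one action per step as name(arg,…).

push(f,a); step(c,a); flip(c,a)

1. push(f,a)  →  {above(a,b), above(e,a), above(e,e), clear(a,c), clear(a,f), clear(b,c), clear(c,c), clear(e,e), clear(f,c), clear(f,f), linked(a), linked(f)}
2. step(c,a)  →  {above(a,a), above(a,b), above(e,a), above(e,e), clear(a,c), clear(a,f), clear(b,c), clear(c,c), clear(e,e), clear(f,c), clear(f,f), linked(a), linked(f)}
3. flip(c,a)  →  {above(a,a), above(a,b), above(a,c), above(e,a), above(e,e), clear(a,c), clear(a,f), clear(b,c), clear(c,c), clear(e,e), clear(f,c), clear(f,f), linked(a), linked(f)}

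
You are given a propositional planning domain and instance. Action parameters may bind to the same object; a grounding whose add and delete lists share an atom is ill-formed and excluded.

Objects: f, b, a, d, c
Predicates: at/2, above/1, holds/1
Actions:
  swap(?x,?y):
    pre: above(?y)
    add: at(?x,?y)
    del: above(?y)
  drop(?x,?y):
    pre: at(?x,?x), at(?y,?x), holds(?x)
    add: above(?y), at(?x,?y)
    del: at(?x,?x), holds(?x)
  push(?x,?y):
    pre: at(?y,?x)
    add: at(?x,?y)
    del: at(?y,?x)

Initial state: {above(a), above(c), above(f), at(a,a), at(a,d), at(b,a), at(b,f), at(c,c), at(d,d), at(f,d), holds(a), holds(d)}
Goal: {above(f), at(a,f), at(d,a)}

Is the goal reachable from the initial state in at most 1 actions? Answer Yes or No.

No

1. swap(f,a)  →  {above(c), above(f), at(a,a), at(a,d), at(b,a), at(b,f), at(c,c), at(d,d), at(f,a), at(f,d), holds(a), holds(d)}
2. drop(a,f)  →  {above(c), above(f), at(a,d), at(a,f), at(b,a), at(b,f), at(c,c), at(d,d), at(f,a), at(f,d), holds(d)}
3. drop(d,a)  →  {above(a), above(c), above(f), at(a,d), at(a,f), at(b,a), at(b,f), at(c,c), at(d,a), at(f,a), at(f,d)}
optimal plan length = 3; 3 > 1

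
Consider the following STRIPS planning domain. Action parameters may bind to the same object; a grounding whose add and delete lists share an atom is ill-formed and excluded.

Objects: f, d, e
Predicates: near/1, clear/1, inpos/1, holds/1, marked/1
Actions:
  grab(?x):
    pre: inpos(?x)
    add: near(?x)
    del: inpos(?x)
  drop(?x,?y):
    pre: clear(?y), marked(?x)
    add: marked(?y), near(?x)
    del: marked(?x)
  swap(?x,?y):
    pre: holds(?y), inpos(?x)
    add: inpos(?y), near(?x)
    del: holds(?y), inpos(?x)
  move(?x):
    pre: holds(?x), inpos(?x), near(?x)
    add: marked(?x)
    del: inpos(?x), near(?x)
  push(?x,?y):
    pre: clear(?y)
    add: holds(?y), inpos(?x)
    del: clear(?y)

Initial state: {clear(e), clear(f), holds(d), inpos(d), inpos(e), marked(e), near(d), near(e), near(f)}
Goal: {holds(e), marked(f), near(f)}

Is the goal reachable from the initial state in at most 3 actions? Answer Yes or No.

Yes

1. drop(e,f)  →  {clear(e), clear(f), holds(d), inpos(d), inpos(e), marked(f), near(d), near(e), near(f)}
2. push(f,e)  →  {clear(f), holds(d), holds(e), inpos(d), inpos(e), inpos(f), marked(f), near(d), near(e), near(f)}
optimal plan length = 2; 2 ≤ 3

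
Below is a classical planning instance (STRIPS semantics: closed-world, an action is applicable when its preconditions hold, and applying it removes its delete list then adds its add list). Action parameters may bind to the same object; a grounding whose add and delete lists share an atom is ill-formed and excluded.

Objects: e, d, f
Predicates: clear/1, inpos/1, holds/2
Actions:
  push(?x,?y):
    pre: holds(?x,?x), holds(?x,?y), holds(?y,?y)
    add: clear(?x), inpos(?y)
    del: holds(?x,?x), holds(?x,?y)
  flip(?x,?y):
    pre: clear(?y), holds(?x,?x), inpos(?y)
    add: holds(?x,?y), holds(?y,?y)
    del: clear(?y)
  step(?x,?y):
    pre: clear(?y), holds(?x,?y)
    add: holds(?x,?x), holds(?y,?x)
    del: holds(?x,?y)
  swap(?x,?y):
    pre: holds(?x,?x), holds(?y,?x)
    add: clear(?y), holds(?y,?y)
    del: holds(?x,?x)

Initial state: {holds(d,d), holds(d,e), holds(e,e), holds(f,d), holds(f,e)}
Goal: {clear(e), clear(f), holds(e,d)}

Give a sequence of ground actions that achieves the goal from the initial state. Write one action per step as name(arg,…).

push(e,e); step(d,e); swap(d,f)

1. push(e,e)  →  {clear(e), holds(d,d), holds(d,e), holds(f,d), holds(f,e), inpos(e)}
2. step(d,e)  →  {clear(e), holds(d,d), holds(e,d), holds(f,d), holds(f,e), inpos(e)}
3. swap(d,f)  →  {clear(e), clear(f), holds(e,d), holds(f,d), holds(f,e), holds(f,f), inpos(e)}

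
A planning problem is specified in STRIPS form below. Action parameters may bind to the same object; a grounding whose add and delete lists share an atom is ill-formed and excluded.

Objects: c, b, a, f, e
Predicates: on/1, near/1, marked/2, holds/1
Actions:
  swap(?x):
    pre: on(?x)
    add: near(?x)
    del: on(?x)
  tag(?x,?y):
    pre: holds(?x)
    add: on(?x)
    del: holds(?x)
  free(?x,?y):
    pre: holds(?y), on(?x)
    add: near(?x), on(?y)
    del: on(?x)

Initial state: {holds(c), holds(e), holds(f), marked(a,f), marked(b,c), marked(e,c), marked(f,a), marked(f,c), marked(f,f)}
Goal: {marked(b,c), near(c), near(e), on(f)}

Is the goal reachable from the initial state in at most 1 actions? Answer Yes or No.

1. tag(c,c)  →  {holds(e), holds(f), marked(a,f), marked(b,c), marked(e,c), marked(f,a), marked(f,c), marked(f,f), on(c)}
2. free(c,e)  →  {holds(e), holds(f), marked(a,f), marked(b,c), marked(e,c), marked(f,a), marked(f,c), marked(f,f), near(c), on(e)}
3. free(e,f)  →  {holds(e), holds(f), marked(a,f), marked(b,c), marked(e,c), marked(f,a), marked(f,c), marked(f,f), near(c), near(e), on(f)}
optimal plan length = 3; 3 > 1

No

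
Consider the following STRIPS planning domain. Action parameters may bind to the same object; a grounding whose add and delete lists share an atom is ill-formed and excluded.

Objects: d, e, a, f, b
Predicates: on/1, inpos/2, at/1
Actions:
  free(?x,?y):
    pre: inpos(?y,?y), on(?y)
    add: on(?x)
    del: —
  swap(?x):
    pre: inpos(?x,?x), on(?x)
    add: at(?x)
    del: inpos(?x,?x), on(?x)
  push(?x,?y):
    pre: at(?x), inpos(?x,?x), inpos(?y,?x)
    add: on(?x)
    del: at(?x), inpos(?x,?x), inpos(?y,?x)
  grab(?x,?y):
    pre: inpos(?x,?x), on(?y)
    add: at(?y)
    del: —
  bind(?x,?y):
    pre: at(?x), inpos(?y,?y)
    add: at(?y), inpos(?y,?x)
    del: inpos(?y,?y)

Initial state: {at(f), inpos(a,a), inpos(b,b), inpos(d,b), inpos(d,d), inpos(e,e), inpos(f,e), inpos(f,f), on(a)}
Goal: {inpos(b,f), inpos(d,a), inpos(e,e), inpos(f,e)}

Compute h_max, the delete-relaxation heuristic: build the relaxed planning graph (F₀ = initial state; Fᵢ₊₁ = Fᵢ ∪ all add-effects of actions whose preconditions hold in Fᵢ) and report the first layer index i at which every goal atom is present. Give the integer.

F0 = init (9 atoms)
F1 = F0 ∪ {at(a), at(b), at(d), at(e), inpos(a,f), inpos(b,f), inpos(d,f), inpos(e,f), on(b), on(d), on(e), on(f)}  (21 atoms)
F2 = F1 ∪ {inpos(a,b), inpos(a,d), inpos(a,e), inpos(b,a), inpos(b,d), inpos(b,e), inpos(d,a), inpos(d,e), inpos(e,a), inpos(e,b), inpos(e,d), inpos(f,a), inpos(f,b), inpos(f,d)}  (35 atoms)
goal ⊆ F2  ⇒  h_max = 2

2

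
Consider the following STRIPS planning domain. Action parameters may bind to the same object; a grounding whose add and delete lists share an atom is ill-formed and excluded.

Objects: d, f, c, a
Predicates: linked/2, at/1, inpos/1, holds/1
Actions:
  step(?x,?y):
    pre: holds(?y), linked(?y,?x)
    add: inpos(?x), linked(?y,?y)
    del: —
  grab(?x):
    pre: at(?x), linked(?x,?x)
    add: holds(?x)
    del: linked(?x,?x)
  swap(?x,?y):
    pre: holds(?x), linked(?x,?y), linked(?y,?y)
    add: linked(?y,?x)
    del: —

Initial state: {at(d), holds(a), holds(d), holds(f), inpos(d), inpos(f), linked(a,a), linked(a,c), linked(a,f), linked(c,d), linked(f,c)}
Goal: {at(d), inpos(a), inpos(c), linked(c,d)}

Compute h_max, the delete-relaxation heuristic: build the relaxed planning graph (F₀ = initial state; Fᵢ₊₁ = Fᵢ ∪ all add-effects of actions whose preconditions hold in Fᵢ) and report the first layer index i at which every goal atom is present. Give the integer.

F0 = init (11 atoms)
F1 = F0 ∪ {inpos(a), inpos(c), linked(f,f)}  (14 atoms)
goal ⊆ F1  ⇒  h_max = 1

1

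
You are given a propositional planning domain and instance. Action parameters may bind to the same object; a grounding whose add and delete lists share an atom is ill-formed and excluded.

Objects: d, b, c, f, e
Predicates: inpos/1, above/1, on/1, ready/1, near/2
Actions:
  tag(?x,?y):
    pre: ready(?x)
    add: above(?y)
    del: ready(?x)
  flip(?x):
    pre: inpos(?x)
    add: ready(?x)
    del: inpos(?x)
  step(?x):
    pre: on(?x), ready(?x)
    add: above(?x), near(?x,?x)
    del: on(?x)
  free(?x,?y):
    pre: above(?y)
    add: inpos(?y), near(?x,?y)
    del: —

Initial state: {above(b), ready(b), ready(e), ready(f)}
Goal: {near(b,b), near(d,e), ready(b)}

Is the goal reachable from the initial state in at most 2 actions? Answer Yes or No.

No

1. tag(f,e)  →  {above(b), above(e), ready(b), ready(e)}
2. free(d,e)  →  {above(b), above(e), inpos(e), near(d,e), ready(b), ready(e)}
3. free(b,b)  →  {above(b), above(e), inpos(b), inpos(e), near(b,b), near(d,e), ready(b), ready(e)}
optimal plan length = 3; 3 > 2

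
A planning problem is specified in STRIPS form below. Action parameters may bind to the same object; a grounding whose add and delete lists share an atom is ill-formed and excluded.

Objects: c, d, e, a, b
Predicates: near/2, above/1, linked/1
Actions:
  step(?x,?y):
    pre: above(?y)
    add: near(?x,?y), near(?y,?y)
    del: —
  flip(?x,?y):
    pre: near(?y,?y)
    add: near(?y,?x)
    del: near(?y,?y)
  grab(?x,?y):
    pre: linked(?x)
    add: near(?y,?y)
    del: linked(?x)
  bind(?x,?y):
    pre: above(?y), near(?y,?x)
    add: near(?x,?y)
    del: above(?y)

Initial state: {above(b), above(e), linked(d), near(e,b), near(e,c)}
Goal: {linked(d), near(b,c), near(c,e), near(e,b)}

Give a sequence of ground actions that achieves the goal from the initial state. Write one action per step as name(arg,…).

1. step(c,e)  →  {above(b), above(e), linked(d), near(c,e), near(e,b), near(e,c), near(e,e)}
2. step(c,b)  →  {above(b), above(e), linked(d), near(b,b), near(c,b), near(c,e), near(e,b), near(e,c), near(e,e)}
3. flip(c,b)  →  {above(b), above(e), linked(d), near(b,c), near(c,b), near(c,e), near(e,b), near(e,c), near(e,e)}

step(c,e); step(c,b); flip(c,b)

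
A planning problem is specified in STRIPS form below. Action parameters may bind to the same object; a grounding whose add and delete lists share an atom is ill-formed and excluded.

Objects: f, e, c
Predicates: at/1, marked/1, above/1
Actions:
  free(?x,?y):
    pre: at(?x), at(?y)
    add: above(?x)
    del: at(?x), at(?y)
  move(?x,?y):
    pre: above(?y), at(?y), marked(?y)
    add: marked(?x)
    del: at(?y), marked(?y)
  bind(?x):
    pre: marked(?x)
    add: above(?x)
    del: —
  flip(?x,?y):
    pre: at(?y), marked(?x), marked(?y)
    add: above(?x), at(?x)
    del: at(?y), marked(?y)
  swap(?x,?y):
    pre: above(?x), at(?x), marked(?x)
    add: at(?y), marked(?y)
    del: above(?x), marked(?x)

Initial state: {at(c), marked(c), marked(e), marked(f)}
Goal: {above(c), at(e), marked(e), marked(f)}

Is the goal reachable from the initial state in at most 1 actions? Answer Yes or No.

1. bind(c)  →  {above(c), at(c), marked(c), marked(e), marked(f)}
2. flip(e,c)  →  {above(c), above(e), at(e), marked(e), marked(f)}
optimal plan length = 2; 2 > 1

No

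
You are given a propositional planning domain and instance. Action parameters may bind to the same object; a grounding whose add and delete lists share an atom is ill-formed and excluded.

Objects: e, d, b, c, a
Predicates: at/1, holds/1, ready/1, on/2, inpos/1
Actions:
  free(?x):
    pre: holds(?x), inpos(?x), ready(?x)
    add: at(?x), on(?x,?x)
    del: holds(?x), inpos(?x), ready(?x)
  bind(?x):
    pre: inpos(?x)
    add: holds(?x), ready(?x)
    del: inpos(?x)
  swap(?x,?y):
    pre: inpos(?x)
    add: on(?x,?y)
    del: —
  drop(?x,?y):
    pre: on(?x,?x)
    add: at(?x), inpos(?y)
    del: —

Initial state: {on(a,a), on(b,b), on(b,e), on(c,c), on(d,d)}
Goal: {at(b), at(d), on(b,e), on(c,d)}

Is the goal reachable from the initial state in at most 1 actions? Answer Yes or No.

1. drop(d,e)  →  {at(d), inpos(e), on(a,a), on(b,b), on(b,e), on(c,c), on(d,d)}
2. drop(b,c)  →  {at(b), at(d), inpos(c), inpos(e), on(a,a), on(b,b), on(b,e), on(c,c), on(d,d)}
3. swap(c,d)  →  {at(b), at(d), inpos(c), inpos(e), on(a,a), on(b,b), on(b,e), on(c,c), on(c,d), on(d,d)}
optimal plan length = 3; 3 > 1

No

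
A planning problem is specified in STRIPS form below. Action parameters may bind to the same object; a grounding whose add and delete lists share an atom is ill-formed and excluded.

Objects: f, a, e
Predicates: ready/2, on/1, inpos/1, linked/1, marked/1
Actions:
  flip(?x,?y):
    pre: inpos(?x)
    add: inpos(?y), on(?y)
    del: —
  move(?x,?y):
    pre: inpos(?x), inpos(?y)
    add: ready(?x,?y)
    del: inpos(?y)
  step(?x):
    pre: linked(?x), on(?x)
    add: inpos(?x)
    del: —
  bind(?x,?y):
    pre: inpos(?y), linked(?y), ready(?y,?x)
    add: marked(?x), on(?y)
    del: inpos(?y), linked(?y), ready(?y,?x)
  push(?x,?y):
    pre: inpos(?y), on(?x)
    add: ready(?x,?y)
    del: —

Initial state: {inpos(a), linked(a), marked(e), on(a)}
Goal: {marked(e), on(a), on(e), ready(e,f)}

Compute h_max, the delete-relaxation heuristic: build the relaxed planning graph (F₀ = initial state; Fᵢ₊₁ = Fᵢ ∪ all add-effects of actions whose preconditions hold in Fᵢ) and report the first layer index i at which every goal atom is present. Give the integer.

F0 = init (4 atoms)
F1 = F0 ∪ {inpos(e), inpos(f), on(e), on(f), ready(a,a)}  (9 atoms)
F2 = F1 ∪ {marked(a), ready(a,e), ready(a,f), ready(e,a), ready(e,e), ready(e,f), ready(f,a), ready(f,e), ready(f,f)}  (18 atoms)
goal ⊆ F2  ⇒  h_max = 2

2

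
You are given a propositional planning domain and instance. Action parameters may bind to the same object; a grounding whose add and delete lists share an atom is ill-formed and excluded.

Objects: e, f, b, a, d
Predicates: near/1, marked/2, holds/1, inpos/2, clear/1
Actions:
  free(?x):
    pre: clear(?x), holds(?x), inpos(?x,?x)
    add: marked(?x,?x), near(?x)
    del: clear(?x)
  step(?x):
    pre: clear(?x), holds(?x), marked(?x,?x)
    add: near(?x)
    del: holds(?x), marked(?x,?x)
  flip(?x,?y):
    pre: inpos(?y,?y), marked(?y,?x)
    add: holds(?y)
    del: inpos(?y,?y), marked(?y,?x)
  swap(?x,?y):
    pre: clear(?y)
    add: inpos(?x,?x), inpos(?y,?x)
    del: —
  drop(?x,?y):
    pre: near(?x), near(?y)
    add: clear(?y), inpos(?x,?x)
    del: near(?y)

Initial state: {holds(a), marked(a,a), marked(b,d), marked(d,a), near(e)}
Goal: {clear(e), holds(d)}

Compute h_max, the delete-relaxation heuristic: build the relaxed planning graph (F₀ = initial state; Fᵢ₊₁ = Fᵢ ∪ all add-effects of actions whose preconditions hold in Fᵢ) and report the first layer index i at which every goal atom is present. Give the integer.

F0 = init (5 atoms)
F1 = F0 ∪ {clear(e), inpos(e,e)}  (7 atoms)
F2 = F1 ∪ {inpos(a,a), inpos(b,b), inpos(d,d), inpos(e,a), inpos(e,b), inpos(e,d), inpos(e,f), inpos(f,f)}  (15 atoms)
F3 = F2 ∪ {holds(b), holds(d)}  (17 atoms)
goal ⊆ F3  ⇒  h_max = 3

3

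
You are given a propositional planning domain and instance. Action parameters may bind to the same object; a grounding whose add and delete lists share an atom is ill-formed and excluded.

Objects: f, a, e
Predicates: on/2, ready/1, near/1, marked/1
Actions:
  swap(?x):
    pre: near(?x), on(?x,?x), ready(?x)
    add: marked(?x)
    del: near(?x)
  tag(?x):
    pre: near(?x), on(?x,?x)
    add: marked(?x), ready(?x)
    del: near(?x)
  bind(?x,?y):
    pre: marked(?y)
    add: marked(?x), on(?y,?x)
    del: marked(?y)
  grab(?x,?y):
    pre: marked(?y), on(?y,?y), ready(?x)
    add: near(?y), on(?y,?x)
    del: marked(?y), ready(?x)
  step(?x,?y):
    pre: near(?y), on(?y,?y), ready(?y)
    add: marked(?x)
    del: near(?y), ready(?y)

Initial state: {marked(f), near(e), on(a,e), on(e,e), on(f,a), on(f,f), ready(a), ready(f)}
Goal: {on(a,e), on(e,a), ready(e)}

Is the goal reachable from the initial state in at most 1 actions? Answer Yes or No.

1. tag(e)  →  {marked(e), marked(f), on(a,e), on(e,e), on(f,a), on(f,f), ready(a), ready(e), ready(f)}
2. bind(a,e)  →  {marked(a), marked(f), on(a,e), on(e,a), on(e,e), on(f,a), on(f,f), ready(a), ready(e), ready(f)}
optimal plan length = 2; 2 > 1

No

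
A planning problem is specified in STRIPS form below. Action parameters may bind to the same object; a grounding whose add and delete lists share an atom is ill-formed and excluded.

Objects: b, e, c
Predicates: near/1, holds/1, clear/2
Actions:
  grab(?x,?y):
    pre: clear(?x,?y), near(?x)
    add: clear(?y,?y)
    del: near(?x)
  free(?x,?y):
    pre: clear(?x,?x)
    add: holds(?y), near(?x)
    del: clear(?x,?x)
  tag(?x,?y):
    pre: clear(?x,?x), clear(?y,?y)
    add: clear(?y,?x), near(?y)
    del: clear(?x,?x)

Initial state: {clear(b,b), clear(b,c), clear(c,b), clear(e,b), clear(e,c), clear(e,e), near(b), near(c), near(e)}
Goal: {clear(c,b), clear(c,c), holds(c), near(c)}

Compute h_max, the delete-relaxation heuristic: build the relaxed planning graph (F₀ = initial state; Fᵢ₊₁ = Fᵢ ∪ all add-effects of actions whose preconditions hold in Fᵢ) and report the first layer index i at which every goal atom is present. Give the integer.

F0 = init (9 atoms)
F1 = F0 ∪ {clear(b,e), clear(c,c), holds(b), holds(c), holds(e)}  (14 atoms)
goal ⊆ F1  ⇒  h_max = 1

1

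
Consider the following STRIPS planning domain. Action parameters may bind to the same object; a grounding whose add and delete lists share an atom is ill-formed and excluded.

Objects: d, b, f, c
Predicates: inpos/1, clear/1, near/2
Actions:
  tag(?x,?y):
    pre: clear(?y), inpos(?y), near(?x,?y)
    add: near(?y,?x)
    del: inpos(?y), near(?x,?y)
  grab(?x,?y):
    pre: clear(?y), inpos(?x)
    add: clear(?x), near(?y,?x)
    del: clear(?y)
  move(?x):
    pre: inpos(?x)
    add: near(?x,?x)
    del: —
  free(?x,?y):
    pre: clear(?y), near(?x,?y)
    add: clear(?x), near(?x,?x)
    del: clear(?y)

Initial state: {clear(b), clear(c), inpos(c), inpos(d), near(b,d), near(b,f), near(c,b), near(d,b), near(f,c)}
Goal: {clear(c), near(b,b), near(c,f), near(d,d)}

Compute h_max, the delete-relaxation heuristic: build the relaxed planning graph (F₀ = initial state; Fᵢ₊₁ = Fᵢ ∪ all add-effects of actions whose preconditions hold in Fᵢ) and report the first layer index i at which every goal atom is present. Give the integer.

2

F0 = init (9 atoms)
F1 = F0 ∪ {clear(d), clear(f), near(b,c), near(c,c), near(c,d), near(c,f), near(d,d), near(f,f)}  (17 atoms)
F2 = F1 ∪ {near(b,b), near(d,c), near(f,d)}  (20 atoms)
goal ⊆ F2  ⇒  h_max = 2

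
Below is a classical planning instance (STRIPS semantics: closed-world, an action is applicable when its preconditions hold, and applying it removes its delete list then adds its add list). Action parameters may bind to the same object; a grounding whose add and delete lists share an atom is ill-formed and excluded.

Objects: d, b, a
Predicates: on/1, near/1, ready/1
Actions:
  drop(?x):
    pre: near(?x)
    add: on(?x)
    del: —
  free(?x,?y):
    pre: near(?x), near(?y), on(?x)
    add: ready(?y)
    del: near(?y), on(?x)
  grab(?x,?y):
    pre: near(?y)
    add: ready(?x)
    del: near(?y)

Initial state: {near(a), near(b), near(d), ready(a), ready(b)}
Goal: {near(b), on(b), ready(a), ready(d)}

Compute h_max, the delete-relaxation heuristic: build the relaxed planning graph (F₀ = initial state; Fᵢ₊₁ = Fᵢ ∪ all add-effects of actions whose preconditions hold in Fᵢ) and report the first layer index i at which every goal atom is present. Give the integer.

1

F0 = init (5 atoms)
F1 = F0 ∪ {on(a), on(b), on(d), ready(d)}  (9 atoms)
goal ⊆ F1  ⇒  h_max = 1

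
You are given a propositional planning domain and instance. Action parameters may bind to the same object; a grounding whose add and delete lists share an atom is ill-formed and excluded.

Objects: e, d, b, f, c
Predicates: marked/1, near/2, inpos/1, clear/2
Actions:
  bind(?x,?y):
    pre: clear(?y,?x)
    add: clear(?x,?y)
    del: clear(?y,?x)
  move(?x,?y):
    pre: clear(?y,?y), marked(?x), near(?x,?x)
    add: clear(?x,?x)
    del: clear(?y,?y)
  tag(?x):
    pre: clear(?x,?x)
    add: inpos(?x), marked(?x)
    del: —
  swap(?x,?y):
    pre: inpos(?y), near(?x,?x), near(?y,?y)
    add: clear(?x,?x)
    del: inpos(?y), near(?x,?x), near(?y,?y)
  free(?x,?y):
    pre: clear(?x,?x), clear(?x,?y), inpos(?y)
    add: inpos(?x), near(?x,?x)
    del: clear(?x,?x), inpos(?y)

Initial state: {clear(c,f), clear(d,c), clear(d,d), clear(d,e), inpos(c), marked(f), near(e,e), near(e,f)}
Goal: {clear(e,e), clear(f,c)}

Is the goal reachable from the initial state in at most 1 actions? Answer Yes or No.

1. bind(f,c)  →  {clear(d,c), clear(d,d), clear(d,e), clear(f,c), inpos(c), marked(f), near(e,e), near(e,f)}
2. free(d,c)  →  {clear(d,c), clear(d,e), clear(f,c), inpos(d), marked(f), near(d,d), near(e,e), near(e,f)}
3. swap(e,d)  →  {clear(d,c), clear(d,e), clear(e,e), clear(f,c), marked(f), near(e,f)}
optimal plan length = 3; 3 > 1

No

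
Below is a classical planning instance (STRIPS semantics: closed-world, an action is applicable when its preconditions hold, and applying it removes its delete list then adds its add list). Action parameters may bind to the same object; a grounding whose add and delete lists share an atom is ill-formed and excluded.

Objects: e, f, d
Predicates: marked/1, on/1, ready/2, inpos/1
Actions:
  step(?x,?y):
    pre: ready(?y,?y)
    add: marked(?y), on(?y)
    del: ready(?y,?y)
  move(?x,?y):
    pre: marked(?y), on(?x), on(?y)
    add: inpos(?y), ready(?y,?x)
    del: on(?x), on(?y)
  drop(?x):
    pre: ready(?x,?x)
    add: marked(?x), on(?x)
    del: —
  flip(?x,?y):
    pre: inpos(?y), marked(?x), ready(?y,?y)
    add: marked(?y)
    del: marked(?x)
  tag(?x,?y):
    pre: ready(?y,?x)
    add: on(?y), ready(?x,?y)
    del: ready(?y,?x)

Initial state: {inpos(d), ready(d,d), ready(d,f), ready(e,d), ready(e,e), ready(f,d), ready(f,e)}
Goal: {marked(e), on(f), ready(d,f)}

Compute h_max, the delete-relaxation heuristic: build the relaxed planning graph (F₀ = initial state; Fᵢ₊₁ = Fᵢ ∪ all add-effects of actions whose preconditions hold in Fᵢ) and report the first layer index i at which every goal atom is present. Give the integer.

F0 = init (7 atoms)
F1 = F0 ∪ {marked(d), marked(e), on(d), on(e), on(f), ready(d,e), ready(e,f)}  (14 atoms)
goal ⊆ F1  ⇒  h_max = 1

1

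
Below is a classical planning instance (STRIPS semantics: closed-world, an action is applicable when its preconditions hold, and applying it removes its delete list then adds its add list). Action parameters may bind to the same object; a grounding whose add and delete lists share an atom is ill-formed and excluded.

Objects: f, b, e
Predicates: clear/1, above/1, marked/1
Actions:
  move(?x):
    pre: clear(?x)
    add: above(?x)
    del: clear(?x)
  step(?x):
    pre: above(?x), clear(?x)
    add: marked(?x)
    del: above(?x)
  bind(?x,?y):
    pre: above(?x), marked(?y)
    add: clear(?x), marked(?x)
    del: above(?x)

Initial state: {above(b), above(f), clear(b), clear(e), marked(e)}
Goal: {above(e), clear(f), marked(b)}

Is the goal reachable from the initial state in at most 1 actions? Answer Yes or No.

No

1. move(e)  →  {above(b), above(e), above(f), clear(b), marked(e)}
2. step(b)  →  {above(e), above(f), clear(b), marked(b), marked(e)}
3. bind(f,b)  →  {above(e), clear(b), clear(f), marked(b), marked(e), marked(f)}
optimal plan length = 3; 3 > 1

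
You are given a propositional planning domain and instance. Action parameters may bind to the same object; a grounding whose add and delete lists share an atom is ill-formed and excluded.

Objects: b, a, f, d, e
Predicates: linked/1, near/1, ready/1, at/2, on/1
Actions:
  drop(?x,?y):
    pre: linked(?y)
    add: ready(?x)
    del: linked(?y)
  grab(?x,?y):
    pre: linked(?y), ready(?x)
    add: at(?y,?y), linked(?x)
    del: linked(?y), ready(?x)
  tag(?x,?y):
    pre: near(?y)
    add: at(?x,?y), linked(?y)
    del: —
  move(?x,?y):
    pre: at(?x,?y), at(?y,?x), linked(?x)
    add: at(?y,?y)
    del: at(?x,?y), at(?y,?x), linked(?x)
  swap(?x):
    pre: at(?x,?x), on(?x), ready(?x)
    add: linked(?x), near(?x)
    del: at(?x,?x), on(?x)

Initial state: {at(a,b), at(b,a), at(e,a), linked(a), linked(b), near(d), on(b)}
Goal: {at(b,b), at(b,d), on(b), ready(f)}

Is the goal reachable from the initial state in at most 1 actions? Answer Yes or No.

1. drop(f,b)  →  {at(a,b), at(b,a), at(e,a), linked(a), near(d), on(b), ready(f)}
2. tag(b,d)  →  {at(a,b), at(b,a), at(b,d), at(e,a), linked(a), linked(d), near(d), on(b), ready(f)}
3. move(a,b)  →  {at(b,b), at(b,d), at(e,a), linked(d), near(d), on(b), ready(f)}
optimal plan length = 3; 3 > 1

No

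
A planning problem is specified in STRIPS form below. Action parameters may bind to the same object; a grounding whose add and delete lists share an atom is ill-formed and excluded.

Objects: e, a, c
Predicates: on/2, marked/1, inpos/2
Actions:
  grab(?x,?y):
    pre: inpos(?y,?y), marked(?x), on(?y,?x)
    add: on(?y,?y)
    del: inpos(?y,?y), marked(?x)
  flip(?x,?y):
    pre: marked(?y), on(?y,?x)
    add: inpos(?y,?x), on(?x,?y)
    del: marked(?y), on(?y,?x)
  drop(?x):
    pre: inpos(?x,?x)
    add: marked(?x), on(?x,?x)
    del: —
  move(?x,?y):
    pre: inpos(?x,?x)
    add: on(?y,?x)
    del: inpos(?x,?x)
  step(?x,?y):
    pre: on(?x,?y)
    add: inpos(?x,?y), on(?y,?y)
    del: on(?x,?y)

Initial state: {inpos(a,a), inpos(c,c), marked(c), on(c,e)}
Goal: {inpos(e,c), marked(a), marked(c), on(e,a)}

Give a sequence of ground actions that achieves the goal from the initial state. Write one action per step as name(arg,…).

drop(a); move(a,e); move(c,e); step(e,c)

1. drop(a)  →  {inpos(a,a), inpos(c,c), marked(a), marked(c), on(a,a), on(c,e)}
2. move(a,e)  →  {inpos(c,c), marked(a), marked(c), on(a,a), on(c,e), on(e,a)}
3. move(c,e)  →  {marked(a), marked(c), on(a,a), on(c,e), on(e,a), on(e,c)}
4. step(e,c)  →  {inpos(e,c), marked(a), marked(c), on(a,a), on(c,c), on(c,e), on(e,a)}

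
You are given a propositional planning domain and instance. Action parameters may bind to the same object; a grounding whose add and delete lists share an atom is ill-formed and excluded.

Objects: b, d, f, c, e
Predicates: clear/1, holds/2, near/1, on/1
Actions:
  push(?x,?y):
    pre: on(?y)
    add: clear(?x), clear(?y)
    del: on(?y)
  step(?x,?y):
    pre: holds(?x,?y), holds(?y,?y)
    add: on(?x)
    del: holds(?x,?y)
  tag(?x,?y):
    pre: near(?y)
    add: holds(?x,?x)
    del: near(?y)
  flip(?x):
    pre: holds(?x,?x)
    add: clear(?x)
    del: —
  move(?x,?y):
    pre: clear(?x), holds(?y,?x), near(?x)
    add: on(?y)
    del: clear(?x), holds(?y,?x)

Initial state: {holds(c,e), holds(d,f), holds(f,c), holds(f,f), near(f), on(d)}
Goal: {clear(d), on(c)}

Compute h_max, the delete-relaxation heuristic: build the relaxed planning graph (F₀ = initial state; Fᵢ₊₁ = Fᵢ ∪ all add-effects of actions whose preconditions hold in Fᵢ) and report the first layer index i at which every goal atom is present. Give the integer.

F0 = init (6 atoms)
F1 = F0 ∪ {clear(b), clear(c), clear(d), clear(e), clear(f), holds(b,b), holds(c,c), holds(d,d), holds(e,e), on(f)}  (16 atoms)
F2 = F1 ∪ {on(b), on(c), on(e)}  (19 atoms)
goal ⊆ F2  ⇒  h_max = 2

2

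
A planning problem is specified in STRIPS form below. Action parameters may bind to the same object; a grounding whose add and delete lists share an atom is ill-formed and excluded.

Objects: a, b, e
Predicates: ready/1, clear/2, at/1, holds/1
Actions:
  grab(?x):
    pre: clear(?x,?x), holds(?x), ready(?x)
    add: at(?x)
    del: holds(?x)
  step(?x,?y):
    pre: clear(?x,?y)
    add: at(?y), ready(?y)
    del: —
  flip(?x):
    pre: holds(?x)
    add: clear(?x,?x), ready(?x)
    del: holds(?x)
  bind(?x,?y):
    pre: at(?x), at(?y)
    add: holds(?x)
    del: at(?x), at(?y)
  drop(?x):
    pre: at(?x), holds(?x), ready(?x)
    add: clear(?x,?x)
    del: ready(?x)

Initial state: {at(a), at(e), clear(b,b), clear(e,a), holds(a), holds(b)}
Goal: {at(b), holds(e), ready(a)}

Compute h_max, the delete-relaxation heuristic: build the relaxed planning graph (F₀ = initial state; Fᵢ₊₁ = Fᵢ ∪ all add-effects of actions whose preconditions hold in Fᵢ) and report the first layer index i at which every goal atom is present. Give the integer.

F0 = init (6 atoms)
F1 = F0 ∪ {at(b), clear(a,a), holds(e), ready(a), ready(b)}  (11 atoms)
goal ⊆ F1  ⇒  h_max = 1

1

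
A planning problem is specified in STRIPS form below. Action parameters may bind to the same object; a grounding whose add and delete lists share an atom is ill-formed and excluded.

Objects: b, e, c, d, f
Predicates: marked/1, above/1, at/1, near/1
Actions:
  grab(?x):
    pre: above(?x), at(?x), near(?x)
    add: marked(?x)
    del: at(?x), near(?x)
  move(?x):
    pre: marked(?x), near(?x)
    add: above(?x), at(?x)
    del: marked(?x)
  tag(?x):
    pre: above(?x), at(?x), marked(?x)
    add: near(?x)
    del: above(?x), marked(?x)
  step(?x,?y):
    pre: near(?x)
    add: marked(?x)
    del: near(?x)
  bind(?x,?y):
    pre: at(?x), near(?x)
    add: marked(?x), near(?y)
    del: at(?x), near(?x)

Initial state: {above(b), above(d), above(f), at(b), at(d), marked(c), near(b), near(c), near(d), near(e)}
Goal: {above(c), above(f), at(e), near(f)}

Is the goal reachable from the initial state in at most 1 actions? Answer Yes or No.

1. move(c)  →  {above(b), above(c), above(d), above(f), at(b), at(c), at(d), near(b), near(c), near(d), near(e)}
2. step(e,b)  →  {above(b), above(c), above(d), above(f), at(b), at(c), at(d), marked(e), near(b), near(c), near(d)}
3. bind(b,e)  →  {above(b), above(c), above(d), above(f), at(c), at(d), marked(b), marked(e), near(c), near(d), near(e)}
4. move(e)  →  {above(b), above(c), above(d), above(e), above(f), at(c), at(d), at(e), marked(b), near(c), near(d), near(e)}
5. bind(c,f)  →  {above(b), above(c), above(d), above(e), above(f), at(d), at(e), marked(b), marked(c), near(d), near(e), near(f)}
optimal plan length = 5; 5 > 1

No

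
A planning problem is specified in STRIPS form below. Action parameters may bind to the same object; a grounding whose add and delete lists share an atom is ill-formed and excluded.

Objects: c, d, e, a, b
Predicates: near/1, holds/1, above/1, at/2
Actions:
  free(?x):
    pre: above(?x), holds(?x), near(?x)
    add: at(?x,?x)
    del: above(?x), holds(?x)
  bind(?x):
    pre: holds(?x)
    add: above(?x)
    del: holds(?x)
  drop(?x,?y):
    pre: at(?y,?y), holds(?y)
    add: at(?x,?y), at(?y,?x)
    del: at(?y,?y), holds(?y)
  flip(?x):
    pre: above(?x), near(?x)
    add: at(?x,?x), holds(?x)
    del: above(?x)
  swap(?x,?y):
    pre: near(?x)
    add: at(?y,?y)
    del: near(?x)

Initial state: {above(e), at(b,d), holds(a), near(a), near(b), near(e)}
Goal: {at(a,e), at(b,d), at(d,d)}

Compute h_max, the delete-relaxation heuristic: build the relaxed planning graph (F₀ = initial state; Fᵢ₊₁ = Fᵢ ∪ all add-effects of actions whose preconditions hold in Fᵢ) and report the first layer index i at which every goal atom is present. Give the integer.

2

F0 = init (6 atoms)
F1 = F0 ∪ {above(a), at(a,a), at(b,b), at(c,c), at(d,d), at(e,e), holds(e)}  (13 atoms)
F2 = F1 ∪ {at(a,b), at(a,c), at(a,d), at(a,e), at(b,a), at(b,e), at(c,a), at(c,e), at(d,a), at(d,e), at(e,a), at(e,b), at(e,c), at(e,d)}  (27 atoms)
goal ⊆ F2  ⇒  h_max = 2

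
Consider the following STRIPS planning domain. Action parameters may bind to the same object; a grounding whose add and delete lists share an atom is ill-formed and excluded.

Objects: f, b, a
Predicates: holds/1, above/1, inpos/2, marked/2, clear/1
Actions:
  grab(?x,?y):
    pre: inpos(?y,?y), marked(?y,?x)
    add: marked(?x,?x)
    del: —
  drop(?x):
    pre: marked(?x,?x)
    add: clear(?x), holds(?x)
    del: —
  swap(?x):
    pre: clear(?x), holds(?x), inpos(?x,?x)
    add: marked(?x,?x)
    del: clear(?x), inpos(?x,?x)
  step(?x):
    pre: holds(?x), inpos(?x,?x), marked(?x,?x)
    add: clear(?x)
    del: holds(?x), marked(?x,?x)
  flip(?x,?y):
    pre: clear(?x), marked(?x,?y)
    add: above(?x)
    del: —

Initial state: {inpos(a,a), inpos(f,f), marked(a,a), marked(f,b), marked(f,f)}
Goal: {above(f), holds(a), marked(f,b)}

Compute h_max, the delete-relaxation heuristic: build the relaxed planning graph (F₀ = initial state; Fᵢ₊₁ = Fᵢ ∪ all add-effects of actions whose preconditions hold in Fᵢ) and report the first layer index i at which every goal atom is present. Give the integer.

2

F0 = init (5 atoms)
F1 = F0 ∪ {clear(a), clear(f), holds(a), holds(f), marked(b,b)}  (10 atoms)
F2 = F1 ∪ {above(a), above(f), clear(b), holds(b)}  (14 atoms)
goal ⊆ F2  ⇒  h_max = 2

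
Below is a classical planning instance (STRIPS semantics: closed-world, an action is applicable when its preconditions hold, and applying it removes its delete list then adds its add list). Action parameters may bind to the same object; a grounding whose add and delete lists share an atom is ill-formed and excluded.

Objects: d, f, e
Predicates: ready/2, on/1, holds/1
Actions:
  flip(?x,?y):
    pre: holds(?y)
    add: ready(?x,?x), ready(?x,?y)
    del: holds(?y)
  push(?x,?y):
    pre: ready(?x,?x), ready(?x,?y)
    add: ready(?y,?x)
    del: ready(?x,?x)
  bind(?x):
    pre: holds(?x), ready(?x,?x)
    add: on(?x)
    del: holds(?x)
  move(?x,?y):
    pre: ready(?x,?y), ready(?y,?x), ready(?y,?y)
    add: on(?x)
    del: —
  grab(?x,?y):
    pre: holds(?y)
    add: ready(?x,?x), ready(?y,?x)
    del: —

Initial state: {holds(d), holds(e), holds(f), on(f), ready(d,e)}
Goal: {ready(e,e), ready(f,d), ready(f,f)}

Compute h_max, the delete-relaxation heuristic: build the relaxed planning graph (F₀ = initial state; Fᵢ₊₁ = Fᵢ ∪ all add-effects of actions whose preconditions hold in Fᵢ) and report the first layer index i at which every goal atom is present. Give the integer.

1

F0 = init (5 atoms)
F1 = F0 ∪ {ready(d,d), ready(d,f), ready(e,d), ready(e,e), ready(e,f), ready(f,d), ready(f,e), ready(f,f)}  (13 atoms)
goal ⊆ F1  ⇒  h_max = 1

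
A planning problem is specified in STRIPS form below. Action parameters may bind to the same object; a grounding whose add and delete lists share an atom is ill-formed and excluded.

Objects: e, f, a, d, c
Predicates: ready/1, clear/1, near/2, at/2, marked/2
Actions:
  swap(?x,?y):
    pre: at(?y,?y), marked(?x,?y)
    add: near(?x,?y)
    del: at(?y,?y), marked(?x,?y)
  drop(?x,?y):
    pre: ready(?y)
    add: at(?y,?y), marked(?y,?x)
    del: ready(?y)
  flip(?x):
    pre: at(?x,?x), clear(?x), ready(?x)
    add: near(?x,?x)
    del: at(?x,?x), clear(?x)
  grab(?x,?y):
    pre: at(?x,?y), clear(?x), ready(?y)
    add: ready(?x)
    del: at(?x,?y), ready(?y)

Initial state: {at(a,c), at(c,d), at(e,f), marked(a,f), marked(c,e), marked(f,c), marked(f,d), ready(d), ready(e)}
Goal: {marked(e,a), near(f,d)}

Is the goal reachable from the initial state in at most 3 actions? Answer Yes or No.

1. drop(e,d)  →  {at(a,c), at(c,d), at(d,d), at(e,f), marked(a,f), marked(c,e), marked(d,e), marked(f,c), marked(f,d), ready(e)}
2. swap(f,d)  →  {at(a,c), at(c,d), at(e,f), marked(a,f), marked(c,e), marked(d,e), marked(f,c), near(f,d), ready(e)}
3. drop(a,e)  →  {at(a,c), at(c,d), at(e,e), at(e,f), marked(a,f), marked(c,e), marked(d,e), marked(e,a), marked(f,c), near(f,d)}
optimal plan length = 3; 3 ≤ 3

Yes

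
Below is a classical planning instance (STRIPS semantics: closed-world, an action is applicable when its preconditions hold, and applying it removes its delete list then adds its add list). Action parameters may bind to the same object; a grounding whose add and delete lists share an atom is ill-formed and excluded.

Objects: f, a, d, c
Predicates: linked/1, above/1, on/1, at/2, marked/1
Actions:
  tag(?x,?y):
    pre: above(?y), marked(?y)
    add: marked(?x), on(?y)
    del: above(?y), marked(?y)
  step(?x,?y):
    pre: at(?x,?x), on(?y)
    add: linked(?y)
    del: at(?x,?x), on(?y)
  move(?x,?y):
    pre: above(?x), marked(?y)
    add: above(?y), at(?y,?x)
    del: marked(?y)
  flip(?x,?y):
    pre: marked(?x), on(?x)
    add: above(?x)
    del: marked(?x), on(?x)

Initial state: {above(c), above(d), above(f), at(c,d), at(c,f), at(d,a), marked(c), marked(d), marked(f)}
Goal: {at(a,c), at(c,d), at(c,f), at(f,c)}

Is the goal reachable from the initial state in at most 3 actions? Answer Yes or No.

Yes

1. tag(a,d)  →  {above(c), above(f), at(c,d), at(c,f), at(d,a), marked(a), marked(c), marked(f), on(d)}
2. move(c,f)  →  {above(c), above(f), at(c,d), at(c,f), at(d,a), at(f,c), marked(a), marked(c), on(d)}
3. move(c,a)  →  {above(a), above(c), above(f), at(a,c), at(c,d), at(c,f), at(d,a), at(f,c), marked(c), on(d)}
optimal plan length = 3; 3 ≤ 3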